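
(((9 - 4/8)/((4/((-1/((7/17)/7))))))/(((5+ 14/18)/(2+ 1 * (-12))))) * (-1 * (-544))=442170/13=34013.08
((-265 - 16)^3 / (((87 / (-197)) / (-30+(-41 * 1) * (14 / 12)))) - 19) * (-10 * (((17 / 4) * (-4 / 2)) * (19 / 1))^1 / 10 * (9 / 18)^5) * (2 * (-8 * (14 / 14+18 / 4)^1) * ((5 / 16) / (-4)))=-36263296455224905 / 267264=-135683430822.05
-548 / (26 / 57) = -15618 / 13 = -1201.38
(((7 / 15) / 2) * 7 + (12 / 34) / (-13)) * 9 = 31947 / 2210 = 14.46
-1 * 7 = -7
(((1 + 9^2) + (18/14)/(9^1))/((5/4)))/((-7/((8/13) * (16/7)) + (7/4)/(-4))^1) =-58880/4851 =-12.14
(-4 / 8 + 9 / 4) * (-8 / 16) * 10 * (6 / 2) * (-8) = 210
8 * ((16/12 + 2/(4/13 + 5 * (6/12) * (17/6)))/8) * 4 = 22192/3459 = 6.42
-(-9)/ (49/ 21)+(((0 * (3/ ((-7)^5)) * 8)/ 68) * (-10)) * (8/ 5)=27/ 7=3.86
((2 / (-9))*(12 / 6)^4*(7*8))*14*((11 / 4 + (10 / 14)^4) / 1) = -1233536 / 147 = -8391.40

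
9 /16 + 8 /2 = 4.56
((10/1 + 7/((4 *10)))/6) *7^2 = 19943/240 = 83.10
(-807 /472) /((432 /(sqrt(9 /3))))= -269 *sqrt(3) /67968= -0.01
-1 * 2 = -2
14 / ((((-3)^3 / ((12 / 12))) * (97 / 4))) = -56 / 2619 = -0.02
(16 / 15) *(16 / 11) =256 / 165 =1.55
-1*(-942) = 942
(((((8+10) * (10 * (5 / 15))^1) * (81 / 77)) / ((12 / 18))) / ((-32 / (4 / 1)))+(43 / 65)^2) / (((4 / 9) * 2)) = -133475697 / 10410400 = -12.82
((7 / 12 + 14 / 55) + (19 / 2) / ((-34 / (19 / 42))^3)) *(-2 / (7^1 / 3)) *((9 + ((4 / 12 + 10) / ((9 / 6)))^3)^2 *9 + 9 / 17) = -136805832185168873054129 / 187566627617883360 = -729371.92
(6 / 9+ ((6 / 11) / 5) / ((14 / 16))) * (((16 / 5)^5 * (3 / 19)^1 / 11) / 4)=0.95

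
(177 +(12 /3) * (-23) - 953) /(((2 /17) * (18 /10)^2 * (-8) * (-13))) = -92225 /4212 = -21.90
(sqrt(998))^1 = sqrt(998) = 31.59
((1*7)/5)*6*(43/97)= 1806/485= 3.72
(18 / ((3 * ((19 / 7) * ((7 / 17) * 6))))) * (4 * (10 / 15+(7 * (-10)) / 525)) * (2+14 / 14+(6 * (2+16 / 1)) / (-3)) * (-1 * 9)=53856 / 95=566.91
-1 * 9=-9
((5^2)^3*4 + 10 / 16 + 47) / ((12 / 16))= 500381 / 6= 83396.83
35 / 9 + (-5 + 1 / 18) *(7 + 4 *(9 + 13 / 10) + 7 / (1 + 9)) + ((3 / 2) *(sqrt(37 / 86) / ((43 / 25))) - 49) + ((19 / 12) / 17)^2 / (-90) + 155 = -494003089 / 3745440 + 75 *sqrt(3182) / 7396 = -131.32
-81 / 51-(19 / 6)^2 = -7109 / 612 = -11.62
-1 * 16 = -16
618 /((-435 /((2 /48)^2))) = -103 /41760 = -0.00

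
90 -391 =-301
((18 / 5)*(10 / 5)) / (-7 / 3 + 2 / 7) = -756 / 215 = -3.52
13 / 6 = 2.17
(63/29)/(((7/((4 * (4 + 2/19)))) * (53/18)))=1.73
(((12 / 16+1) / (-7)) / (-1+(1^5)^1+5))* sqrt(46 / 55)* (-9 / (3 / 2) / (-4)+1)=-sqrt(2530) / 440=-0.11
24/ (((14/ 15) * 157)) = 180/ 1099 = 0.16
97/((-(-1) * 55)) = 97/55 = 1.76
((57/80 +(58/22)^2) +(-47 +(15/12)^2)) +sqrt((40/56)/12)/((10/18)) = -182829/4840 +3 * sqrt(105)/70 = -37.34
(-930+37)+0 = -893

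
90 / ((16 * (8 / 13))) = 9.14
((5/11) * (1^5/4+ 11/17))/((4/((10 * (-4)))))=-1525/374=-4.08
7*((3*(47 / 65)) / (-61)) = -987 / 3965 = -0.25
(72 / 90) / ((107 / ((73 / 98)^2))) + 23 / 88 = 30013257 / 113039080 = 0.27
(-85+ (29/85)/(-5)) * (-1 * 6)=216924/425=510.41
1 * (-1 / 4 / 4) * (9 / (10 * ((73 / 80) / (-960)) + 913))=-4320 / 7011767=-0.00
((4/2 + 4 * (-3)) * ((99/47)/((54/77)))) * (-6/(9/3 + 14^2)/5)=1694/9353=0.18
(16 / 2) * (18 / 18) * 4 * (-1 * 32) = -1024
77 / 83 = 0.93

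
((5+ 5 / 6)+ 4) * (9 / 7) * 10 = 885 / 7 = 126.43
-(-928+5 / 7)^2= -42133081 / 49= -859858.80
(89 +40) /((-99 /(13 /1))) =-559 /33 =-16.94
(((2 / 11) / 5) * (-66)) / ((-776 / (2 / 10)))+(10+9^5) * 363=103976322453 / 4850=21438417.00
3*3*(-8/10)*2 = -14.40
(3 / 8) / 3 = 1 / 8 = 0.12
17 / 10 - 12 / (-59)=1.90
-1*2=-2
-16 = -16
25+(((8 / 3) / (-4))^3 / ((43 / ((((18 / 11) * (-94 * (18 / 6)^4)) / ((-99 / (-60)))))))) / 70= 937597 / 36421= 25.74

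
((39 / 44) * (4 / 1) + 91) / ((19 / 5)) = 5200 / 209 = 24.88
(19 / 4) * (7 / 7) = 19 / 4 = 4.75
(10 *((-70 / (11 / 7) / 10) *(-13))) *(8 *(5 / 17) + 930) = 100964500 / 187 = 539917.11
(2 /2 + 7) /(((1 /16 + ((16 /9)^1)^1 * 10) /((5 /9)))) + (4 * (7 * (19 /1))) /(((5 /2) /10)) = 5467472 /2569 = 2128.25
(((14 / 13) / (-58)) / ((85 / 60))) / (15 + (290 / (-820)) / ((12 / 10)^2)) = -247968 / 279143995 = -0.00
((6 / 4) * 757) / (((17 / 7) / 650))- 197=5163176 / 17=303716.24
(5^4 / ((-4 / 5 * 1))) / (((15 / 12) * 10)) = -125 / 2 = -62.50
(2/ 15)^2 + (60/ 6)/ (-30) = -71/ 225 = -0.32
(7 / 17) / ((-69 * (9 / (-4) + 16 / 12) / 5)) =140 / 4301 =0.03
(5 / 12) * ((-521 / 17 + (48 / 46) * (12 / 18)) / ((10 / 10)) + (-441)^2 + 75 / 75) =81021.69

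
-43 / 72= -0.60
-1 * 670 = -670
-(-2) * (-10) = -20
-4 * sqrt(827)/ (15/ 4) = -16 * sqrt(827)/ 15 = -30.67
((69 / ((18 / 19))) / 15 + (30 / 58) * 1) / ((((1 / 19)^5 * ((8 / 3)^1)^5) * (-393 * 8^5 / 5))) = -312501026493 / 8158290378752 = -0.04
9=9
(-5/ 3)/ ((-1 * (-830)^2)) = 1/ 413340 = 0.00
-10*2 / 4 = -5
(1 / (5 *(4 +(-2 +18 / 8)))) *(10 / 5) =8 / 85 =0.09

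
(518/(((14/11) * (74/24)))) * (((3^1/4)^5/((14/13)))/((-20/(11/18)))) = -0.89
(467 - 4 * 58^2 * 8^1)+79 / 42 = -4501523 / 42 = -107179.12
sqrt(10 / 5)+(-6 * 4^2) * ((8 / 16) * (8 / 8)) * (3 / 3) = -48+sqrt(2) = -46.59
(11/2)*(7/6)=77/12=6.42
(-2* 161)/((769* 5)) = -322/3845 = -0.08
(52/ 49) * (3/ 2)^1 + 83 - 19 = 3214/ 49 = 65.59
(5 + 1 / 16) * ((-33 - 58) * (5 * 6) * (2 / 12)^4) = -1365 / 128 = -10.66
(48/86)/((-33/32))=-256/473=-0.54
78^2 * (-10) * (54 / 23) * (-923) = 3032387280 / 23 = 131842925.22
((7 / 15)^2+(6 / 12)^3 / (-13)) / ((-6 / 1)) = -4871 / 140400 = -0.03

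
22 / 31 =0.71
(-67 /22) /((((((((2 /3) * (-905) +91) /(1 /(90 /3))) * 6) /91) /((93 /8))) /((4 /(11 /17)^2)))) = 54623023 /163659760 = 0.33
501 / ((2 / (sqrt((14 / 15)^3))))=1169 * sqrt(210) / 75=225.87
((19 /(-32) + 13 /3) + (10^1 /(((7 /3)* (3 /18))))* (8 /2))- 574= -314095 /672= -467.40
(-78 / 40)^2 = 1521 / 400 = 3.80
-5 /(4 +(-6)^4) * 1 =-1 /260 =-0.00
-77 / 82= -0.94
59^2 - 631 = 2850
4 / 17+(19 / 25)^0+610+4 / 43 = 446881 / 731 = 611.33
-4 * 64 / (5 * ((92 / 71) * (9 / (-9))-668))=0.08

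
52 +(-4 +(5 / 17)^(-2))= 1489 / 25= 59.56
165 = 165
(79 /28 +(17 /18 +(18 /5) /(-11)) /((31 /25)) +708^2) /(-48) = -43074903269 /4124736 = -10443.07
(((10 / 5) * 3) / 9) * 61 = 122 / 3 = 40.67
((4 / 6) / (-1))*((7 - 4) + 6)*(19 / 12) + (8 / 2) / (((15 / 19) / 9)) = 361 / 10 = 36.10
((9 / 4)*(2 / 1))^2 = 20.25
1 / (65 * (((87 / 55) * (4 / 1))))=11 / 4524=0.00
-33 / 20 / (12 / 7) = -77 / 80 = -0.96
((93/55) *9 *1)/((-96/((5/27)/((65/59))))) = -1829/68640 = -0.03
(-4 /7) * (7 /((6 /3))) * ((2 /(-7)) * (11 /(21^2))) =44 /3087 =0.01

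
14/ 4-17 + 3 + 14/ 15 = -287/ 30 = -9.57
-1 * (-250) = 250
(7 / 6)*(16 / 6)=28 / 9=3.11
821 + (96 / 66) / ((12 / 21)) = 9059 / 11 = 823.55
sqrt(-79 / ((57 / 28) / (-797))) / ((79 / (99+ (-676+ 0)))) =-1154*sqrt(25122237) / 4503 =-1284.50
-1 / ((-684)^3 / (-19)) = -1 / 16842816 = -0.00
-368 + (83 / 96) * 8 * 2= -2125 / 6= -354.17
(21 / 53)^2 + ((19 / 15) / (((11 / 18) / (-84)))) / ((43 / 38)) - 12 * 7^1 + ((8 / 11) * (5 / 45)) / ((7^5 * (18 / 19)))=-2149808597240629 / 9043948970595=-237.71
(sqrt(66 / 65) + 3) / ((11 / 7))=7* sqrt(4290) / 715 + 21 / 11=2.55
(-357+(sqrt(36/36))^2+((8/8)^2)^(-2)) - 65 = -420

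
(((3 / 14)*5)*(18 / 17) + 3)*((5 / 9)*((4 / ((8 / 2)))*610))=500200 / 357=1401.12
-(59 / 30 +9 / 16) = -607 / 240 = -2.53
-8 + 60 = 52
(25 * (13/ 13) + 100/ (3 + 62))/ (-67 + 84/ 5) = -0.53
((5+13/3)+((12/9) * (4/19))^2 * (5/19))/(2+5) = 577436/432117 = 1.34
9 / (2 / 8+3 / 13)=18.72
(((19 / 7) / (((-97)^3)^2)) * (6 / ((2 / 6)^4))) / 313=9234 / 1825041662799439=0.00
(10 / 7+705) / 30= 989 / 42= 23.55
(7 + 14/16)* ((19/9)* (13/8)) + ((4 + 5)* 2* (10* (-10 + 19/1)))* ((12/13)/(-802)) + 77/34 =155495181/5671744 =27.42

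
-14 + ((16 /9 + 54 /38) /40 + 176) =1108627 /6840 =162.08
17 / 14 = 1.21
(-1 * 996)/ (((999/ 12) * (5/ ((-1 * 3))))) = 1328/ 185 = 7.18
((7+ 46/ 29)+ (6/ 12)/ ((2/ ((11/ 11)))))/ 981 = 1025/ 113796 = 0.01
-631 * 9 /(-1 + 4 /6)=17037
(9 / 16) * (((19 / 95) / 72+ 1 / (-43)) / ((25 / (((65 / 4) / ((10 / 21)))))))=-86541 / 5504000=-0.02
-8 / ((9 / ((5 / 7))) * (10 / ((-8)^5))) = 131072 / 63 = 2080.51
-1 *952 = -952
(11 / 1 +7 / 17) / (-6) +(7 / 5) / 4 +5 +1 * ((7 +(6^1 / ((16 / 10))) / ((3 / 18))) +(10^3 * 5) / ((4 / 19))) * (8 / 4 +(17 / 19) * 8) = 4220452483 / 19380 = 217773.61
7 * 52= 364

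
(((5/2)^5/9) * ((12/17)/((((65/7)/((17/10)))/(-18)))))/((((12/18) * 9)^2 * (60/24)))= -175/624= -0.28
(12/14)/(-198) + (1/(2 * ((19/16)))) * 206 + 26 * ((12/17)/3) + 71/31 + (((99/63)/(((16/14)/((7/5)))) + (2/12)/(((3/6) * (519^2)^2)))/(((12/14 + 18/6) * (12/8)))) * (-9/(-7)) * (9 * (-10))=19010895265978451333/335641476665035926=56.64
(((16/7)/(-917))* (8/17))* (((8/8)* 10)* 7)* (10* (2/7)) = -0.23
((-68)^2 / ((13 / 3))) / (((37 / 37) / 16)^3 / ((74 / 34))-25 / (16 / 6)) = -2102329344 / 18470179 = -113.82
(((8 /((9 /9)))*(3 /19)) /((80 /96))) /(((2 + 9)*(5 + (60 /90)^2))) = 1296 /51205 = 0.03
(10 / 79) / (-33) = -10 / 2607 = -0.00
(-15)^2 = 225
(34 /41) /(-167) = -34 /6847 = -0.00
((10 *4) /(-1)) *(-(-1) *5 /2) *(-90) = 9000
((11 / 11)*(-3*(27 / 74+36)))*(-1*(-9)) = -72657 / 74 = -981.85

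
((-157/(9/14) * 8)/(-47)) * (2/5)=16.63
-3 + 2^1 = -1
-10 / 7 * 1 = -10 / 7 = -1.43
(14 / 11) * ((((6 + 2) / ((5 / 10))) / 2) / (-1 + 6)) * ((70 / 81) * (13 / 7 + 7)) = 13888 / 891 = 15.59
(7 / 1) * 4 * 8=224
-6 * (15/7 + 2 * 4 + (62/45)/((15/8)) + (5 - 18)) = 20056/1575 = 12.73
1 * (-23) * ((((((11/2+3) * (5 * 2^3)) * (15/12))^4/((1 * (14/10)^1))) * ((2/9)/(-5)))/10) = 150076796875/63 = 2382171378.97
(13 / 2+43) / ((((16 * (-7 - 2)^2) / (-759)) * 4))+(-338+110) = -90335 / 384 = -235.25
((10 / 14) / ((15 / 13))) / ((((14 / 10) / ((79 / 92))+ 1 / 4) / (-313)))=-6429020 / 62391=-103.04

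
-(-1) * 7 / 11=7 / 11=0.64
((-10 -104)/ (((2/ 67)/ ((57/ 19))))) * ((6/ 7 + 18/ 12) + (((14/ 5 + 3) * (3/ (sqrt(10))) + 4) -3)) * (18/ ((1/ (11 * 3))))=-296037423 * sqrt(10)/ 25 -159928263/ 7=-60292995.89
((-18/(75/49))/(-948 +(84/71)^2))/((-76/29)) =-7163261/1511073800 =-0.00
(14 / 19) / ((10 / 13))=91 / 95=0.96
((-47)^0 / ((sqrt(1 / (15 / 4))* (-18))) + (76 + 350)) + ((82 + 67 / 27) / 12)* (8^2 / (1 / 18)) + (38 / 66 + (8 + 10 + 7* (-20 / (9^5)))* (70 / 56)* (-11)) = 10768486991 / 1299078-sqrt(15) / 36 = 8289.22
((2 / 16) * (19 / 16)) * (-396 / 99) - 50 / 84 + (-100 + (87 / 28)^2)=-430579 / 4704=-91.53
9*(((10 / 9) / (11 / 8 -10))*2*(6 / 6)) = -2.32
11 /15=0.73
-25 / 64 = -0.39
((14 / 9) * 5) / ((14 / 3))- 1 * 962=-2881 / 3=-960.33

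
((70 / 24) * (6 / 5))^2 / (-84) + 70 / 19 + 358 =329723 / 912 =361.54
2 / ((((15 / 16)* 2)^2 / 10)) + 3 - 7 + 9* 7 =2911 / 45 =64.69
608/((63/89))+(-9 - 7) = 53104/63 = 842.92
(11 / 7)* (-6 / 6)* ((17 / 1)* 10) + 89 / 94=-266.20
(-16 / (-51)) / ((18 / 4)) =32 / 459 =0.07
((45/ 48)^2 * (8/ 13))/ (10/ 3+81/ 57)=0.11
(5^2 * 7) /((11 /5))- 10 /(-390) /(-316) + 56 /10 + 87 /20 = 30330877 /338910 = 89.50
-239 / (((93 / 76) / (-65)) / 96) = 37781120 / 31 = 1218745.81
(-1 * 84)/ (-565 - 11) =7/ 48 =0.15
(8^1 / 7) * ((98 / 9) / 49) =16 / 63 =0.25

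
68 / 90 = 34 / 45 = 0.76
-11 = -11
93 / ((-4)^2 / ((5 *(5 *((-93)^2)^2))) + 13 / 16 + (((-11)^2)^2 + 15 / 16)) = 695688369300 / 109535385694339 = 0.01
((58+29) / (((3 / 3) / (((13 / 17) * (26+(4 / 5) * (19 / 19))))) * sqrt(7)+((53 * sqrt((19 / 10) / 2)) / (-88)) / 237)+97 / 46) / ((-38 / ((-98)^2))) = 2401 * (-726986351520 - 859788600 * sqrt(7)+4477811 * sqrt(95)) / (437 * (-46163 * sqrt(95)+8863800 * sqrt(7))) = -174185.59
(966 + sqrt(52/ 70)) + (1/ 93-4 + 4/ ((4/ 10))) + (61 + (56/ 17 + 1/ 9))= sqrt(910)/ 35 + 4915721/ 4743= 1037.28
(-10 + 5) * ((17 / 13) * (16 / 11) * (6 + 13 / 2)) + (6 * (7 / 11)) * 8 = -12632 / 143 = -88.34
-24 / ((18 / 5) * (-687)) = 20 / 2061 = 0.01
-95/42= -2.26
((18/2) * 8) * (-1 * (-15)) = 1080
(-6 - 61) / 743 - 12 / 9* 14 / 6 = -21407 / 6687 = -3.20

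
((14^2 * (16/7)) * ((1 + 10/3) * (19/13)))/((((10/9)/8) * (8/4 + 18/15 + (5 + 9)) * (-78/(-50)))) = 425600/559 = 761.36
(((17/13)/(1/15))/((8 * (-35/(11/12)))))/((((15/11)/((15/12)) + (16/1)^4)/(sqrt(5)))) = -0.00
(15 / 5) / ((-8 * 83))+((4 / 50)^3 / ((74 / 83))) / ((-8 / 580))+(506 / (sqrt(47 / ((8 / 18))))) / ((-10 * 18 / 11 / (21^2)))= -136367 * sqrt(47) / 705 - 3543371 / 76775000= -1326.12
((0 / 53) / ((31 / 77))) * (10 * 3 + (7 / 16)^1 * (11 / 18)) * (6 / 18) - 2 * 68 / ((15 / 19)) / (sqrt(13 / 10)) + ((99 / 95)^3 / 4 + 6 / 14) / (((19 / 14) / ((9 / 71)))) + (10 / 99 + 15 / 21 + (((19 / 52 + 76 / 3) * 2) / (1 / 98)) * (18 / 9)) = 209954353543015283 / 20839598529750 - 2584 * sqrt(130) / 195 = 9923.69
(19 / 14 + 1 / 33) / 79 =641 / 36498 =0.02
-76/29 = -2.62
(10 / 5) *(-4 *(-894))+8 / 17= 121592 / 17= 7152.47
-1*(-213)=213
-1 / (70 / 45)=-9 / 14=-0.64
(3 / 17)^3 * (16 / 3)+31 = 152447 / 4913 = 31.03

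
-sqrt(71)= -8.43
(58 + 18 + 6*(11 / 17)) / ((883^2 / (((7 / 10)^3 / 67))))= 232897 / 444032885500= 0.00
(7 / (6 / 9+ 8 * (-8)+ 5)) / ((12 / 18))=-9 / 50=-0.18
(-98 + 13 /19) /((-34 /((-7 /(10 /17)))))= -34.06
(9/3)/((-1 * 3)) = -1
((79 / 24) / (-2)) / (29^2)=-79 / 40368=-0.00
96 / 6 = 16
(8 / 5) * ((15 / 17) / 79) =24 / 1343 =0.02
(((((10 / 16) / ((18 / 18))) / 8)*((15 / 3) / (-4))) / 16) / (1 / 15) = -375 / 4096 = -0.09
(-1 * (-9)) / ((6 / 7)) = 21 / 2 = 10.50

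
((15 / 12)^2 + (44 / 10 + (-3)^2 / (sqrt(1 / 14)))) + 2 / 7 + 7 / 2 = 5459 / 560 + 9 * sqrt(14) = 43.42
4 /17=0.24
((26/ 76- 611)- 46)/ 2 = -24953/ 76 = -328.33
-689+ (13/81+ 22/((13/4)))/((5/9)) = -395768/585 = -676.53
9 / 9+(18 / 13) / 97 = 1279 / 1261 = 1.01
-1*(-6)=6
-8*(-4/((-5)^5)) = -32/3125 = -0.01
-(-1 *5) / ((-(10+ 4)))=-5 / 14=-0.36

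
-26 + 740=714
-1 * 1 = -1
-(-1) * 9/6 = 3/2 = 1.50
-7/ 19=-0.37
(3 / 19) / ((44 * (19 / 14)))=21 / 7942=0.00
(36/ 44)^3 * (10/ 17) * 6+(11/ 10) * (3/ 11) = 2.23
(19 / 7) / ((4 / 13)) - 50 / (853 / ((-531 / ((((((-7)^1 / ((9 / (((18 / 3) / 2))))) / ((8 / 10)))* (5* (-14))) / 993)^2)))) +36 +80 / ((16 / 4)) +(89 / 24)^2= 24031685093293 / 29491963200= 814.86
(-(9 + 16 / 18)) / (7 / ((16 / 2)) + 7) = -712 / 567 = -1.26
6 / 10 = 3 / 5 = 0.60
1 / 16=0.06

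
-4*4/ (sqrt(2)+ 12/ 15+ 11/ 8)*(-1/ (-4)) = -13920/ 4369+ 6400*sqrt(2)/ 4369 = -1.11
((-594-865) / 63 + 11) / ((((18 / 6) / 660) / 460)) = -77519200 / 63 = -1230463.49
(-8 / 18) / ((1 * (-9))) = 4 / 81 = 0.05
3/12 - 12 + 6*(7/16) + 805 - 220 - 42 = 4271/8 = 533.88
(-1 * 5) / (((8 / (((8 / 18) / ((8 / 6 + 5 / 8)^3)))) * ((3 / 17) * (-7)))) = 21760 / 726761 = 0.03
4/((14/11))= 22/7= 3.14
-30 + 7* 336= 2322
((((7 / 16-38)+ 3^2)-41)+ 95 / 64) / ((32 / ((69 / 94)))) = -300633 / 192512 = -1.56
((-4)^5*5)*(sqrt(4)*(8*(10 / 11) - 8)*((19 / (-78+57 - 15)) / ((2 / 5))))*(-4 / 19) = 204800 / 99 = 2068.69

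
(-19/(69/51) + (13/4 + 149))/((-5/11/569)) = -15916637/92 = -173006.92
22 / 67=0.33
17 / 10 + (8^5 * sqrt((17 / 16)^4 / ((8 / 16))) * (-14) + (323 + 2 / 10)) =3249 / 10 - 517888 * sqrt(2) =-732079.33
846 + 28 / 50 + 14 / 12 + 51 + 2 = 135109 / 150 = 900.73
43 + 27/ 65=2822/ 65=43.42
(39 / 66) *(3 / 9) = 13 / 66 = 0.20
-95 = -95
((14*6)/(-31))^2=7056/961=7.34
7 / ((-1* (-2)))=7 / 2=3.50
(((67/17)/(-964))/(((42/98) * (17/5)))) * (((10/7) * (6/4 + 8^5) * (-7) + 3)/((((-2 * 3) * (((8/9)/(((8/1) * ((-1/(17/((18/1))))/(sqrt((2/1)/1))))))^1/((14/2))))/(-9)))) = -6407414685 * sqrt(2)/139298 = -65050.85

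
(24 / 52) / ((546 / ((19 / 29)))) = 19 / 34307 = 0.00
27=27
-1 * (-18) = 18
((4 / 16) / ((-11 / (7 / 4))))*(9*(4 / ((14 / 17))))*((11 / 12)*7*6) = -1071 / 16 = -66.94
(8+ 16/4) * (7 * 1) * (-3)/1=-252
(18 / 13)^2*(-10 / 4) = -810 / 169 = -4.79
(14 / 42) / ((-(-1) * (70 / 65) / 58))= 377 / 21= 17.95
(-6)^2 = 36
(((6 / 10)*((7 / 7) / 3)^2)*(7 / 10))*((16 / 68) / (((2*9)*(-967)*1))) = -7 / 11096325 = -0.00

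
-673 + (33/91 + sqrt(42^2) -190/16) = -467749/728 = -642.51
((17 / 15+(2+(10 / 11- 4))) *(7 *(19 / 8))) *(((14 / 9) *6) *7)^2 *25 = 22353310 / 297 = 75263.67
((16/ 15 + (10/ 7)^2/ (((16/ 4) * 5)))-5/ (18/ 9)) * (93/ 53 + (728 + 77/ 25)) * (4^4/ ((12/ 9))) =-60808279744/ 324625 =-187318.54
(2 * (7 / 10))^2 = 49 / 25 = 1.96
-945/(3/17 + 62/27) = -86751/227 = -382.16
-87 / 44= -1.98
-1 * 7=-7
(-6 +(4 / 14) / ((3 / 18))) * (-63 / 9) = 30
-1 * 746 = -746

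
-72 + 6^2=-36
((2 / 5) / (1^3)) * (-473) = -946 / 5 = -189.20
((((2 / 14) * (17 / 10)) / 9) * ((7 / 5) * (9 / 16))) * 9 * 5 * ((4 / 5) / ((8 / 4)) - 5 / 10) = -153 / 1600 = -0.10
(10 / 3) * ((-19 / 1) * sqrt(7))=-167.56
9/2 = 4.50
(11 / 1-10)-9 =-8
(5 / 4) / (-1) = -5 / 4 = -1.25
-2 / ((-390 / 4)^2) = -8 / 38025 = -0.00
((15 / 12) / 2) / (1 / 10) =25 / 4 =6.25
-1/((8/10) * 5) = -1/4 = -0.25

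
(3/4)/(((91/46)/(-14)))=-69/13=-5.31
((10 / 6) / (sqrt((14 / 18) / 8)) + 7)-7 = 5.35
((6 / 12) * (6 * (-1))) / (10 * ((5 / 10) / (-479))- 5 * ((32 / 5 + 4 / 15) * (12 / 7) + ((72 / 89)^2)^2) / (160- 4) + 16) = -24613843886541 / 128070202509727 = -0.19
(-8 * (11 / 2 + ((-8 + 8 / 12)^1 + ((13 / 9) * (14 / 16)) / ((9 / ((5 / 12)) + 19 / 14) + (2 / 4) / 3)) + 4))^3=-80325199737523 / 14313506752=-5611.85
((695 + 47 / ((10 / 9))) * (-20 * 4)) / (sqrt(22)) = -29492 * sqrt(22) / 11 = -12575.43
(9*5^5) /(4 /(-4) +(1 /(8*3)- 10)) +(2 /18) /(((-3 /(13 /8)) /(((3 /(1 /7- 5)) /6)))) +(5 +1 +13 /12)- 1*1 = -9890876491 /3862944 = -2560.45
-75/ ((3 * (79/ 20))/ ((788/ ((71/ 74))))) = -29156000/ 5609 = -5198.07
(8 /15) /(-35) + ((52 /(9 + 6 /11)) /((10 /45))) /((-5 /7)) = -18026 /525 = -34.34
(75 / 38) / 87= 25 / 1102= 0.02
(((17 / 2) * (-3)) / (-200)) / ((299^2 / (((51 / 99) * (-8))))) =-289 / 49170550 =-0.00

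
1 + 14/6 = 10/3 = 3.33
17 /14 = 1.21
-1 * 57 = -57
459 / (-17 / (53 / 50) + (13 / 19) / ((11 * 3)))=-15253029 / 532261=-28.66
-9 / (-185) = 9 / 185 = 0.05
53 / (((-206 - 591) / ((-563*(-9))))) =-268551 / 797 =-336.95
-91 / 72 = -1.26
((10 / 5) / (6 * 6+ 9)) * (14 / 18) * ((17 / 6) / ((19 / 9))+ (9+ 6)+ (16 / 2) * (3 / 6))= 5411 / 7695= 0.70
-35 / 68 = -0.51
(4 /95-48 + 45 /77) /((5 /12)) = -113.70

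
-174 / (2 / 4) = -348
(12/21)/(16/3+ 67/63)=36/403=0.09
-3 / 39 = -1 / 13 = -0.08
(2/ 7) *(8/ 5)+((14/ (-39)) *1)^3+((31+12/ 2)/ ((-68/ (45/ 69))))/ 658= 125249446799/ 305229473640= 0.41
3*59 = 177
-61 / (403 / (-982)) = 59902 / 403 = 148.64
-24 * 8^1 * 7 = -1344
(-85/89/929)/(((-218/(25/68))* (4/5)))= 625/288391328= 0.00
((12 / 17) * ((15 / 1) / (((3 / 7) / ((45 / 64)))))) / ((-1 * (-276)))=1575 / 25024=0.06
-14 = -14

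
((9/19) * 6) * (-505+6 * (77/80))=-28377/20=-1418.85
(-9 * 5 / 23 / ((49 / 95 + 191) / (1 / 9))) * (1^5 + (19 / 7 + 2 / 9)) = -58900 / 13181553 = -0.00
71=71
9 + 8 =17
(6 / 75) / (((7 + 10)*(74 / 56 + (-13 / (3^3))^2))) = 40824 / 13474625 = 0.00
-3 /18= -1 /6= -0.17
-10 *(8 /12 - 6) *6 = 320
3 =3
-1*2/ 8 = -1/ 4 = -0.25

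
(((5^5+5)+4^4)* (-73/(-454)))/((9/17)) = 2101013/2043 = 1028.40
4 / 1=4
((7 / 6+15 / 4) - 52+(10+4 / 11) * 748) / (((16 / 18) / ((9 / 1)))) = 2496393 / 32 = 78012.28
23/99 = 0.23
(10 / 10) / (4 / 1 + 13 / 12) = 12 / 61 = 0.20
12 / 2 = 6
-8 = -8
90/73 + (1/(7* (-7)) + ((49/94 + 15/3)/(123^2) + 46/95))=273371021389/161086582230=1.70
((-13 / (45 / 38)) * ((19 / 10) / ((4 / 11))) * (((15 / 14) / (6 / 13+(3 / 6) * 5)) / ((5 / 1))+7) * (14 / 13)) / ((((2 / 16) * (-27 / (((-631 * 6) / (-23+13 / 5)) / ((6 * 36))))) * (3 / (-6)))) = -868339292 / 3903795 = -222.43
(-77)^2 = 5929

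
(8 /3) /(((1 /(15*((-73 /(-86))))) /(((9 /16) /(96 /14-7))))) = -22995 /172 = -133.69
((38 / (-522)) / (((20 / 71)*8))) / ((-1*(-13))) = -1349 / 542880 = -0.00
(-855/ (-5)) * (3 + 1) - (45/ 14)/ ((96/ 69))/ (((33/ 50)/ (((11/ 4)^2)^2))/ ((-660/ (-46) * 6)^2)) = -122241719637/ 82432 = -1482940.12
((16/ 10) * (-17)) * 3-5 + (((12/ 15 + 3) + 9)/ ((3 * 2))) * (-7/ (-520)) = -84407/ 975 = -86.57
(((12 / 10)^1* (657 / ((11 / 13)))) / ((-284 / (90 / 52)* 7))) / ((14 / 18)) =-159651 / 153076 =-1.04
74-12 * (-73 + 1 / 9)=2846 / 3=948.67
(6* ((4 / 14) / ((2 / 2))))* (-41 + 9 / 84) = -3435 / 49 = -70.10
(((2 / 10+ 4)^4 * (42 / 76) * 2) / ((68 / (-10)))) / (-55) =4084101 / 4441250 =0.92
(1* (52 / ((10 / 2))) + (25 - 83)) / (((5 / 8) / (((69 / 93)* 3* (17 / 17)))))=-131376 / 775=-169.52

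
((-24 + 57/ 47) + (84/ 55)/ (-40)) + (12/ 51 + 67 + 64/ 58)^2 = 29198500081037/ 6282816650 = 4647.36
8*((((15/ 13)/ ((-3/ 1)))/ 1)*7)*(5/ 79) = -1400/ 1027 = -1.36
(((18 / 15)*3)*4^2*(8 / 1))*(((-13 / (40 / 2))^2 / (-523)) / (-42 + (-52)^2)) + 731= 63607313207 / 87014125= 731.00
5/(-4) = -5/4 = -1.25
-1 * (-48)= 48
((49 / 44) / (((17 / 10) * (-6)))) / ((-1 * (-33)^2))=245 / 2443716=0.00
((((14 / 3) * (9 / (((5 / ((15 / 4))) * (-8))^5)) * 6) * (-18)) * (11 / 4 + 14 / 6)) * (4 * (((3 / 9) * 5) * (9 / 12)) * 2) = 14007735 / 8388608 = 1.67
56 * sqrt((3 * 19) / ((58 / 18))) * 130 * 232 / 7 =24960 * sqrt(1653) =1014801.28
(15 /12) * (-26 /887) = -65 /1774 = -0.04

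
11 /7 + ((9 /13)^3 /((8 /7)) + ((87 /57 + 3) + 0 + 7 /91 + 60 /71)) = 1213254701 /165970168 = 7.31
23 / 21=1.10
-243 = -243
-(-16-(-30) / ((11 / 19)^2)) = -8894 / 121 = -73.50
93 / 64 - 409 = -26083 / 64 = -407.55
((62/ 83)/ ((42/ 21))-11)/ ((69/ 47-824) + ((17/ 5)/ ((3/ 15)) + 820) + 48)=-20727/ 121844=-0.17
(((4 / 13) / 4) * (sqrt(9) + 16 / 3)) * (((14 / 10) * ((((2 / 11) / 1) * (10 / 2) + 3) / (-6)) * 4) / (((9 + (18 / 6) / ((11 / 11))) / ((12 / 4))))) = -1505 / 2574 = -0.58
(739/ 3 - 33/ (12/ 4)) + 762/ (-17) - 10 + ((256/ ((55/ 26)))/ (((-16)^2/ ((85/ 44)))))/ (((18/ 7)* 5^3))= 1670915299/ 9256500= 180.51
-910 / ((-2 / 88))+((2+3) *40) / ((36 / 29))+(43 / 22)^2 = 40204.93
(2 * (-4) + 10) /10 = 1 /5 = 0.20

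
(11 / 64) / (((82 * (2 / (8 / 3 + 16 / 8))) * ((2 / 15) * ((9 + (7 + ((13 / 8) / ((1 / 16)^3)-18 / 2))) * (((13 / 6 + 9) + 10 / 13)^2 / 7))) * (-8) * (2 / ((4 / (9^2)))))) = -9295 / 11133697736448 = -0.00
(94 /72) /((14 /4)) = 47 /126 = 0.37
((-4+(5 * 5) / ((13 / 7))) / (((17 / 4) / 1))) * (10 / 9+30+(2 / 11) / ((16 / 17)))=1016513 / 14586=69.69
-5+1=-4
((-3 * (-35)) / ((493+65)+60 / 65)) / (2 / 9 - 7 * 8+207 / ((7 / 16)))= 4095 / 9097724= 0.00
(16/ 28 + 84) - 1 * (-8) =648/ 7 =92.57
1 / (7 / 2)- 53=-369 / 7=-52.71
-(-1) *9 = 9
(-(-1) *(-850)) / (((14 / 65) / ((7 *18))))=-497250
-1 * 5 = -5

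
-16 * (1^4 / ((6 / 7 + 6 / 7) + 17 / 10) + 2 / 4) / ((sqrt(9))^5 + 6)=-0.05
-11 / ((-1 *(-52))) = -0.21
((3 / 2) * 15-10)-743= -1461 / 2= -730.50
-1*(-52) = 52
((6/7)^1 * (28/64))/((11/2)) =3/44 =0.07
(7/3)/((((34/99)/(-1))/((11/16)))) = -2541/544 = -4.67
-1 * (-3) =3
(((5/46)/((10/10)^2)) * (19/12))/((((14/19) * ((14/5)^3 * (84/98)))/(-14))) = -225625/1298304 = -0.17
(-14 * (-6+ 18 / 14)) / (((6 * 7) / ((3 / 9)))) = 0.52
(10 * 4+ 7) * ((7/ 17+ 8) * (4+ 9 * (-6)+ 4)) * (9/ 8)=-1391247/ 68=-20459.51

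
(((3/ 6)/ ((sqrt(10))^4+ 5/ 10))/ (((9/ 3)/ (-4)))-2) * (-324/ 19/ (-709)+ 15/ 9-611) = 1222.66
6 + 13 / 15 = 103 / 15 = 6.87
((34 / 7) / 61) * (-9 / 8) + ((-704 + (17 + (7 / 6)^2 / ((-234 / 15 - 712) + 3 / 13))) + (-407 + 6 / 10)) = -1093.49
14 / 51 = 0.27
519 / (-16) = -519 / 16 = -32.44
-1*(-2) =2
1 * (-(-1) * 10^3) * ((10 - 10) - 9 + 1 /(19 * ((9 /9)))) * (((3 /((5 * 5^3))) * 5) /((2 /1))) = -2040 /19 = -107.37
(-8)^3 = -512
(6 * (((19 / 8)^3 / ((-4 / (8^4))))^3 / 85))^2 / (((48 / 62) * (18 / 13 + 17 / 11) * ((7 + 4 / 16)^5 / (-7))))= -317637506540616129184293428035584 / 62092888588975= -5115521499462254904.92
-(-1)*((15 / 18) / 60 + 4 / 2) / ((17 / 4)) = 145 / 306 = 0.47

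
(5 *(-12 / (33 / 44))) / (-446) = 40 / 223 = 0.18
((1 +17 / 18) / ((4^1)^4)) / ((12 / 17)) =0.01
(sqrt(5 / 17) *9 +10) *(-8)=-80 -72 *sqrt(85) / 17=-119.05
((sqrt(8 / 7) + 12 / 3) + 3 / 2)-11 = -11 / 2 + 2 * sqrt(14) / 7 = -4.43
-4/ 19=-0.21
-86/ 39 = -2.21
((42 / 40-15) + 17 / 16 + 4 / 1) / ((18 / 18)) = -8.89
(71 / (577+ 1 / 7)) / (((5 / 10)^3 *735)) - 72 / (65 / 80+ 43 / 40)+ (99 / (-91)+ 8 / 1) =-3250906702 / 104088075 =-31.23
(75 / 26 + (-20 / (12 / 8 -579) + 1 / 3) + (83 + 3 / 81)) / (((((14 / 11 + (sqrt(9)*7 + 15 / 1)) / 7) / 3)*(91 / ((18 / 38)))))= 4664299 / 18431140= 0.25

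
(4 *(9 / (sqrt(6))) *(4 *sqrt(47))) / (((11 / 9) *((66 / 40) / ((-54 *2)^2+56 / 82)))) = 688682880 *sqrt(282) / 4961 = 2331173.59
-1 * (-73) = 73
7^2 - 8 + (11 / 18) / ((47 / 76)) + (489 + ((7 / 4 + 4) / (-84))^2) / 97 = 8068576693 / 171564288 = 47.03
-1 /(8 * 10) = -1 /80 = -0.01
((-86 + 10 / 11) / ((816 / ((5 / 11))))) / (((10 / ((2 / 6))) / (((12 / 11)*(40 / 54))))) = -260 / 203643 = -0.00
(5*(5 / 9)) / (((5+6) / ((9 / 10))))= 5 / 22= 0.23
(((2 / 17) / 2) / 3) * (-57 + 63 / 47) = -872 / 799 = -1.09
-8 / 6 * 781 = -3124 / 3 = -1041.33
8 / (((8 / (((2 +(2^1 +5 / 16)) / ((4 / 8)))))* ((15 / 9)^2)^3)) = 50301 / 125000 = 0.40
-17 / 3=-5.67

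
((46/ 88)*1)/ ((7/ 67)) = 1541/ 308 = 5.00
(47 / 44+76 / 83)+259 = 953113 / 3652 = 260.98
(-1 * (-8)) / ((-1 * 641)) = -8 / 641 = -0.01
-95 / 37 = -2.57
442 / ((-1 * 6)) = -221 / 3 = -73.67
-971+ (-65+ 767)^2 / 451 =54883 / 451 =121.69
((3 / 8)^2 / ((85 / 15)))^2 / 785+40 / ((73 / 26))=966408654817 / 67834449920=14.25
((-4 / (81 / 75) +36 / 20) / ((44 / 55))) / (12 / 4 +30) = -257 / 3564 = -0.07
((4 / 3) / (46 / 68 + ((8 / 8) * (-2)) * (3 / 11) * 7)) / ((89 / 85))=-25432 / 62745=-0.41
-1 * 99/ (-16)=99/ 16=6.19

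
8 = 8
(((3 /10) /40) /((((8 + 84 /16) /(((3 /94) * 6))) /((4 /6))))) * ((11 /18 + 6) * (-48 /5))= -1428 /311375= -0.00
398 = 398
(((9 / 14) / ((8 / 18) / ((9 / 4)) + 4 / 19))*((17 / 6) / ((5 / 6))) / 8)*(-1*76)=-4473873 / 87920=-50.89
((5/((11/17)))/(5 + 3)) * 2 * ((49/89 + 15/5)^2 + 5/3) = 28829705/1045572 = 27.57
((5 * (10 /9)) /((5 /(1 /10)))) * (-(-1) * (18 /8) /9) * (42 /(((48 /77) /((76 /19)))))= 539 /72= 7.49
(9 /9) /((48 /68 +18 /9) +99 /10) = 170 /2143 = 0.08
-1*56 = -56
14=14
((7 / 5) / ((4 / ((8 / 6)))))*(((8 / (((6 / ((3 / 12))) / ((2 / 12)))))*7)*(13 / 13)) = 49 / 270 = 0.18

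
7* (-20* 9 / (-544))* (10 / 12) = 525 / 272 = 1.93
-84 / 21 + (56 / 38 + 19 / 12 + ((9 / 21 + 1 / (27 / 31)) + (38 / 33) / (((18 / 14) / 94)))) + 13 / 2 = 14429287 / 158004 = 91.32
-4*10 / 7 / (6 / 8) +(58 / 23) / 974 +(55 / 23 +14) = 2064028 / 235221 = 8.77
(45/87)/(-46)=-15/1334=-0.01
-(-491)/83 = 491/83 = 5.92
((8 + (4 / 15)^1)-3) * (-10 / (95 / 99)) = -54.88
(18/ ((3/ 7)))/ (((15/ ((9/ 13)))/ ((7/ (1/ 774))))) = 682668/ 65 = 10502.58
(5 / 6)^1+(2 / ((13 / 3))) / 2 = 83 / 78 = 1.06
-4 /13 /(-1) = 4 /13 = 0.31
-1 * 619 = -619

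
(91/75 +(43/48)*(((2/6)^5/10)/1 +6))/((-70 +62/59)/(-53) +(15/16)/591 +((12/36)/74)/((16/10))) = 87581667851293/17351352743400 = 5.05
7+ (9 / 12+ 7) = 59 / 4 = 14.75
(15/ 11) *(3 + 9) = 180/ 11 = 16.36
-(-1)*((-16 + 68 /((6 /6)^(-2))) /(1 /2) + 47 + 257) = 408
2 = 2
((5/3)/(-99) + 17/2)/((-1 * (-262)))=5039/155628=0.03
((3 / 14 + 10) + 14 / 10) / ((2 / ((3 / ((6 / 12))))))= 2439 / 70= 34.84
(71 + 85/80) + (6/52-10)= 62.18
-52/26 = -2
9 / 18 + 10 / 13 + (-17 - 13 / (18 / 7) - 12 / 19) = -47612 / 2223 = -21.42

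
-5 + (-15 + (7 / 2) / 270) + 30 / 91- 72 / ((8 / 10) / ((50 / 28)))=-1266209 / 7020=-180.37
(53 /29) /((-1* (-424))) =1 /232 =0.00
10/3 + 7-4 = 19/3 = 6.33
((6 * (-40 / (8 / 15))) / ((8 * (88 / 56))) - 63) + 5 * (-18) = -8307 / 44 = -188.80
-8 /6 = -4 /3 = -1.33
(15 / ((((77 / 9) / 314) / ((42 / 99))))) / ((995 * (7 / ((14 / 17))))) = 0.03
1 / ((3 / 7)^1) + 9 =34 / 3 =11.33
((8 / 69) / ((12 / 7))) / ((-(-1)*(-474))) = -7 / 49059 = -0.00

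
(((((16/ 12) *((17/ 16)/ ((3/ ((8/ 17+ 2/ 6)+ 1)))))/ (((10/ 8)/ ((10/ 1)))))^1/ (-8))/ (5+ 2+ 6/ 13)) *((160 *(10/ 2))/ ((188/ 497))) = -29720600/ 123093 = -241.45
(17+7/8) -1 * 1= 135/8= 16.88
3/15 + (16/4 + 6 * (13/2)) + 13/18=3953/90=43.92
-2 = -2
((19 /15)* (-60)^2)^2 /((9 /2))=4620800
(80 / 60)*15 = 20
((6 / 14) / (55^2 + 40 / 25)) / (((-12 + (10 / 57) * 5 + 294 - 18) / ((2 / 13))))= 855 / 10395750547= 0.00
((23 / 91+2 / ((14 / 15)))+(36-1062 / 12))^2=2510.45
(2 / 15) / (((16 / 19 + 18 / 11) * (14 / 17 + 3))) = 3553 / 252525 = 0.01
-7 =-7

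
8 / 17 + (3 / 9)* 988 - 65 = 13505 / 51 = 264.80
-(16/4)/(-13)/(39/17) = 68/507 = 0.13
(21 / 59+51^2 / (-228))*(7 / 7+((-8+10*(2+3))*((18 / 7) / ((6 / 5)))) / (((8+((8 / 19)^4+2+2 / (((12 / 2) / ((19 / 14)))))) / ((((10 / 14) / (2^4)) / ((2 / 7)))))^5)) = -16165507661322510623797967893554020597784314092041 / 1462681993583500521512924204824130064662388539392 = -11.05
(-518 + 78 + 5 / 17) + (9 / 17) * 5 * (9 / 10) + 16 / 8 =-14801 / 34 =-435.32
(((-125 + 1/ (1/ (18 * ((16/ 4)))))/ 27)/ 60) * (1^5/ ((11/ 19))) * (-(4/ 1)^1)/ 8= 1007/ 35640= 0.03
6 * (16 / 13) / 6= 16 / 13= 1.23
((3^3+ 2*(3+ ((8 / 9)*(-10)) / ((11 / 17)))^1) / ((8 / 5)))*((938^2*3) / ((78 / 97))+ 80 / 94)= 2742664725365 / 241956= 11335386.29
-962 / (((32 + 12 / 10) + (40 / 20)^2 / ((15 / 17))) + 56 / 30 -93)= 4810 / 267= 18.01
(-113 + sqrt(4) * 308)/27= 503/27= 18.63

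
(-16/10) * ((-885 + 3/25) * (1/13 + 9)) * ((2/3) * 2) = 27844224/1625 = 17134.91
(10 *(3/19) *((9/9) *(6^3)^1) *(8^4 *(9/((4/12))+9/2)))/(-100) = -41803776/95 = -440039.75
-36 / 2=-18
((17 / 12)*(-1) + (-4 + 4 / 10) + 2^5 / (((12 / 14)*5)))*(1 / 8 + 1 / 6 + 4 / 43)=19453 / 20640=0.94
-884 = -884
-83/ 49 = -1.69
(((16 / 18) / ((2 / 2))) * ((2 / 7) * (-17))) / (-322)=136 / 10143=0.01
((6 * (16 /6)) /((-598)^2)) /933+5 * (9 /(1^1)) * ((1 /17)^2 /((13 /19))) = 5485887211 /24105817437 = 0.23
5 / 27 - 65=-1750 / 27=-64.81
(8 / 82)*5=20 / 41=0.49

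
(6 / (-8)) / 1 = -3 / 4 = -0.75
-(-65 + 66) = -1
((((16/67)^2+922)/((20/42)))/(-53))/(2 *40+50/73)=-3172630881/7006655650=-0.45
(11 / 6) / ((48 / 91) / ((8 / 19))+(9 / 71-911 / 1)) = -6461 / 3205668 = -0.00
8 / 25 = 0.32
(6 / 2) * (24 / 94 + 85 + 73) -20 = 21374 / 47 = 454.77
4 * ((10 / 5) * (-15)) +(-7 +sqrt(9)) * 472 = -2008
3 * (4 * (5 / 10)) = 6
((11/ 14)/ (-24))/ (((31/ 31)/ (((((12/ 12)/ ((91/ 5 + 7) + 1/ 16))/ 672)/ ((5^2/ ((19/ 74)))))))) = -209/ 10552530240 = -0.00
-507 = -507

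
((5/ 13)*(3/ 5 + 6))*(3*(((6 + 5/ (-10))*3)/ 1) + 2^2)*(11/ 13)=38841/ 338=114.91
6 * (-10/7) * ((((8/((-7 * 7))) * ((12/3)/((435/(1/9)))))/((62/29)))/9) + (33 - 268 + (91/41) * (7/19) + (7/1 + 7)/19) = -156625890286/670931667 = -233.45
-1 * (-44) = 44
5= 5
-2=-2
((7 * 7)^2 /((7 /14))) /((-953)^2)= 4802 /908209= 0.01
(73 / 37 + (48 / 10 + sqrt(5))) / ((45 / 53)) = 10.61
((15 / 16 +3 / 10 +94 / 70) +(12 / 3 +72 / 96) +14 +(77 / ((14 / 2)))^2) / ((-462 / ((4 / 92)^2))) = -15941 / 27372576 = -0.00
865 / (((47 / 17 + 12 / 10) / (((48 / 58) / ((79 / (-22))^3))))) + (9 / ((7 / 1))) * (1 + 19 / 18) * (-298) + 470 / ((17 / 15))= -216036284727737 / 573397947493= -376.77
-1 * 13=-13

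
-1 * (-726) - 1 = 725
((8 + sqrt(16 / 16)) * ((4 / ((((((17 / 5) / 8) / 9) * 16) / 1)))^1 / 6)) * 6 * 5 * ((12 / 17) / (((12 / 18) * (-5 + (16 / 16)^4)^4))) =0.99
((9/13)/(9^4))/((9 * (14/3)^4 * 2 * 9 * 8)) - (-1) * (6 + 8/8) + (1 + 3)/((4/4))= 64076044033/5825094912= 11.00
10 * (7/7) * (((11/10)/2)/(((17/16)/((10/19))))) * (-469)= -412720/323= -1277.77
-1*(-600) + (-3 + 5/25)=2986/5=597.20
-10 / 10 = -1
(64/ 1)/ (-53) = -64/ 53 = -1.21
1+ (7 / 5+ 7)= 47 / 5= 9.40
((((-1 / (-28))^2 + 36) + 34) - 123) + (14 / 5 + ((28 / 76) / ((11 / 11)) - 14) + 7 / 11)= -51773531 / 819280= -63.19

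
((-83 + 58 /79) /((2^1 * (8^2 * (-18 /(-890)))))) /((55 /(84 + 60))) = -83.20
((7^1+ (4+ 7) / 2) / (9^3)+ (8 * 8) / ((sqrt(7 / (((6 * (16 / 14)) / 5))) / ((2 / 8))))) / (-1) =-64 * sqrt(15) / 35 - 25 / 1458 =-7.10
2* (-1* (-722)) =1444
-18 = -18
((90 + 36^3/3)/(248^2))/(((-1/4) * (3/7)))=-18249/7688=-2.37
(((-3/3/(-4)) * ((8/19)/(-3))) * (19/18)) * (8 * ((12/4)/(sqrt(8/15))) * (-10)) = 20 * sqrt(30)/9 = 12.17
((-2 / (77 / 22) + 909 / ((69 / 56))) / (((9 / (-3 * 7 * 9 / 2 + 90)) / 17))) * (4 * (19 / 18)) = -26456.13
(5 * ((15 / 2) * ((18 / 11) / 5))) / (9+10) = 135 / 209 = 0.65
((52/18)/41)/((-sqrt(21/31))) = -26 * sqrt(651)/7749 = -0.09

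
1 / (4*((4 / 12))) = 3 / 4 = 0.75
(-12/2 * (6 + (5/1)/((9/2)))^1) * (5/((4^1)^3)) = -10/3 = -3.33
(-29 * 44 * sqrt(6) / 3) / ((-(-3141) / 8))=-10208 * sqrt(6) / 9423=-2.65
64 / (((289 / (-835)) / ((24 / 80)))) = -16032 / 289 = -55.47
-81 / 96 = -27 / 32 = -0.84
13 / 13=1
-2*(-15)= 30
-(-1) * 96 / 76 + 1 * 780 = 14844 / 19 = 781.26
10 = 10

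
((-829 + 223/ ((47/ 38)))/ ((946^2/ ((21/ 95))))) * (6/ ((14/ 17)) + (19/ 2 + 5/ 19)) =-82960569/ 30368079544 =-0.00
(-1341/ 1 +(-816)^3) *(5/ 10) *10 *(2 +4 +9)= -40750487775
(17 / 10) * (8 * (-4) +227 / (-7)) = -7667 / 70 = -109.53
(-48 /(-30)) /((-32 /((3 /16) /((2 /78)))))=-117 /320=-0.37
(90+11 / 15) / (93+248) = 1361 / 5115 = 0.27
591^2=349281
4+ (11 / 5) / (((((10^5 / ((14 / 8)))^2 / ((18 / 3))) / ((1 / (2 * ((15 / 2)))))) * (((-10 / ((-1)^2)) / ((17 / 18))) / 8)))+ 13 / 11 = 2564999999899207 / 495000000000000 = 5.18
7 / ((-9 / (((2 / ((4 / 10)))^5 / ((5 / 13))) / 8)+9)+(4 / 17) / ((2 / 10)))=966875 / 1404401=0.69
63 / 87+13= 398 / 29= 13.72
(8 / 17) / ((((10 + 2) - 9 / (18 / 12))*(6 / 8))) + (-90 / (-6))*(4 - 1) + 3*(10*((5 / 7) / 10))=50602 / 1071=47.25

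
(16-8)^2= 64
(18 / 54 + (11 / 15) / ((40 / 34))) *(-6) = -287 / 50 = -5.74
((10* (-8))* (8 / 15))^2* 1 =16384 / 9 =1820.44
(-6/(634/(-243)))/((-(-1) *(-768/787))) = -191241/81152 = -2.36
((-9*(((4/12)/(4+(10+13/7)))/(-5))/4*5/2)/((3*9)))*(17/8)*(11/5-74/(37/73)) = -85561/319680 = -0.27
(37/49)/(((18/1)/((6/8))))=37/1176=0.03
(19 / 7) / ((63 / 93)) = 589 / 147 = 4.01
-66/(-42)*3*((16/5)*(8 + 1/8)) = 858/7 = 122.57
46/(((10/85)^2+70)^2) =1920983/204707378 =0.01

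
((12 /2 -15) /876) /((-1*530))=3 /154760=0.00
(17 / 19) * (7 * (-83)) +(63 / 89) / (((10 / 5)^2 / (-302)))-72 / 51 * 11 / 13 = -429379361 / 747422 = -574.48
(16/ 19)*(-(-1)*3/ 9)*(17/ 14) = 136/ 399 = 0.34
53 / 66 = 0.80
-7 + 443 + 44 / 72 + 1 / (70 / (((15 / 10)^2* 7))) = 157261 / 360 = 436.84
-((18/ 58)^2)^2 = -6561/ 707281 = -0.01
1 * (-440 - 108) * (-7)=3836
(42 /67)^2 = 0.39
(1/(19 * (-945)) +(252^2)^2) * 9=72408170177279/1995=36294822144.00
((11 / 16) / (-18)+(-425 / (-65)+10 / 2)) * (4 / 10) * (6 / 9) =43057 / 14040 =3.07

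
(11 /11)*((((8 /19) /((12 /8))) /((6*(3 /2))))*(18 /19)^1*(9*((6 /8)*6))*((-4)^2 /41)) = 6912 /14801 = 0.47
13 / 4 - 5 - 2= -15 / 4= -3.75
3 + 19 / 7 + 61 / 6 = 667 / 42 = 15.88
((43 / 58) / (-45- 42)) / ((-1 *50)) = 0.00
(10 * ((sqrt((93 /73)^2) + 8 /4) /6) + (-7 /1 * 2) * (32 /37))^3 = -156564673565273 /532031708727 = -294.28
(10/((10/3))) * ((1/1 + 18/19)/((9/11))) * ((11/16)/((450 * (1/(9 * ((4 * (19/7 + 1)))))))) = 58201/39900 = 1.46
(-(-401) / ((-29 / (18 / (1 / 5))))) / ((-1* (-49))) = -36090 / 1421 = -25.40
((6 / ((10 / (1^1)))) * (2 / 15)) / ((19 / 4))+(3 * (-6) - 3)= -9967 / 475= -20.98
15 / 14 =1.07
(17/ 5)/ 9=17/ 45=0.38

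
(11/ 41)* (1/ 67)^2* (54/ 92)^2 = 8019/ 389447684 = 0.00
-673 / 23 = -29.26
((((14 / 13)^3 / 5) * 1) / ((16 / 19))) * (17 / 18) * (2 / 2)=110789 / 395460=0.28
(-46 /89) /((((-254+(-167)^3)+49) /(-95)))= -0.00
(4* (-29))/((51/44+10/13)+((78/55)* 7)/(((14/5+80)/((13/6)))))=-13734864/259079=-53.01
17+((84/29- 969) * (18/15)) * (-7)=1179179/145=8132.27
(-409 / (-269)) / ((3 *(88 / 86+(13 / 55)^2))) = 53200675 / 113276169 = 0.47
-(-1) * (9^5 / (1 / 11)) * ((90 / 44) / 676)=2657205 / 1352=1965.39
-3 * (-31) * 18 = 1674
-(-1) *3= 3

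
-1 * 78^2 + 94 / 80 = -243313 / 40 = -6082.82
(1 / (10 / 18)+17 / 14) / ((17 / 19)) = 4009 / 1190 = 3.37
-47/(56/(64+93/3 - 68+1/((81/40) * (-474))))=-24360053/1075032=-22.66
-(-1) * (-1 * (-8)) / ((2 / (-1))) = -4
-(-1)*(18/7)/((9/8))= 16/7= 2.29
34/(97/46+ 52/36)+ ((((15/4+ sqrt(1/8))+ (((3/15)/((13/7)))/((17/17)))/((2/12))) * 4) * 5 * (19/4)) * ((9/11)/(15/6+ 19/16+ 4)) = 1140 * sqrt(2)/451+ 465876072/8624473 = 57.59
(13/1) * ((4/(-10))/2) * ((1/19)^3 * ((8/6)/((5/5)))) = -52/102885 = -0.00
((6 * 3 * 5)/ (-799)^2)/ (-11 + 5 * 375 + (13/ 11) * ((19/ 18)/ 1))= 17820/ 235773618919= 0.00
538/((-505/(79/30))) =-21251/7575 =-2.81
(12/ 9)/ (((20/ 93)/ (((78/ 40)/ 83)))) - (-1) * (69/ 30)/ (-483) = 24559/ 174300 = 0.14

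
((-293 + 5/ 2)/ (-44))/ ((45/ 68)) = 9.98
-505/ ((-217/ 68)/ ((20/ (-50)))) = -13736/ 217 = -63.30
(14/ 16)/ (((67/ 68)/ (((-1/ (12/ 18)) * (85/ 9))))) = -10115/ 804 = -12.58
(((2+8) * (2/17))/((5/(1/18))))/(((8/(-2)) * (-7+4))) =1/918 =0.00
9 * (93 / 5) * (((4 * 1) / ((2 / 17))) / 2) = 14229 / 5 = 2845.80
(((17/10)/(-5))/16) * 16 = -17/50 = -0.34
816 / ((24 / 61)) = 2074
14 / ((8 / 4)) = 7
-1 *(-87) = 87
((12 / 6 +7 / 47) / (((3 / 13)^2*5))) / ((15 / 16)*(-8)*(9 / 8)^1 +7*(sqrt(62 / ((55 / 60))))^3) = 363501424 / 80933703853329 +166886207488*sqrt(2046) / 3642016673399805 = 0.00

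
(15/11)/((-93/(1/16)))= -5/5456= -0.00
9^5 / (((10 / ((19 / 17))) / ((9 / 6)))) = 3365793 / 340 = 9899.39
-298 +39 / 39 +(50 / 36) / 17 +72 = -68825 / 306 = -224.92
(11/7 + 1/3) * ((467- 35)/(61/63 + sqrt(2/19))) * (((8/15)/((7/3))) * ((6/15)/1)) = 192264192/2196635- 1492992 * sqrt(38)/313805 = 58.20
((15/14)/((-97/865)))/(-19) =12975/25802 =0.50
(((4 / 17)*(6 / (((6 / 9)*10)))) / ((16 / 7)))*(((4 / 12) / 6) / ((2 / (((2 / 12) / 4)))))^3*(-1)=-7 / 48731258880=-0.00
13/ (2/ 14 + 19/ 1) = 91/ 134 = 0.68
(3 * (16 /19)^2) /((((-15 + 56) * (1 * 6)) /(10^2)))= 12800 /14801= 0.86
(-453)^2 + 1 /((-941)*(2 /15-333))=964156633332 /4698413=205209.00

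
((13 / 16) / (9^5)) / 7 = 13 / 6613488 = 0.00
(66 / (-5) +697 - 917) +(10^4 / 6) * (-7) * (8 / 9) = -1431482 / 135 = -10603.57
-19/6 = -3.17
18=18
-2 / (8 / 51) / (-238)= 3 / 56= 0.05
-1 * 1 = -1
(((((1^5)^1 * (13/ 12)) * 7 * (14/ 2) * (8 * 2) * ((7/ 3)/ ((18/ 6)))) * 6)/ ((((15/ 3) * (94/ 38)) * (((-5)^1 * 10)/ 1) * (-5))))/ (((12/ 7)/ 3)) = 593047/ 264375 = 2.24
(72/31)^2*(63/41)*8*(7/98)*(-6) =-1119744/39401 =-28.42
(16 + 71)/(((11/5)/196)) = 85260/11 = 7750.91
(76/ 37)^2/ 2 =2888/ 1369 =2.11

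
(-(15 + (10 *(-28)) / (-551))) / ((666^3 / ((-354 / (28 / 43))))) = 21678665 / 759593198448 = 0.00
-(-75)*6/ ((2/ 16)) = 3600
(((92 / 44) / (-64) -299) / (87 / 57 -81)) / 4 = 3999861 / 4252160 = 0.94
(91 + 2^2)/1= 95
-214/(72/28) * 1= -749/9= -83.22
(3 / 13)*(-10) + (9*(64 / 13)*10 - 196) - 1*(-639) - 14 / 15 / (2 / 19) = 170606 / 195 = 874.90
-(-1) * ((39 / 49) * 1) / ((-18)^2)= 13 / 5292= 0.00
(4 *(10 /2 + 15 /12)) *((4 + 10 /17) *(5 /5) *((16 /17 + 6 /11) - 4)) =-916500 /3179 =-288.30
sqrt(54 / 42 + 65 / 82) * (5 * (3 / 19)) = 15 * sqrt(684782) / 10906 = 1.14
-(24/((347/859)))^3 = -8762201104896/41781923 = -209712.73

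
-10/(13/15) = -150/13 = -11.54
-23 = -23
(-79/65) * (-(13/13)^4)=79/65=1.22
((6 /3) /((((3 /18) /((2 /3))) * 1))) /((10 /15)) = 12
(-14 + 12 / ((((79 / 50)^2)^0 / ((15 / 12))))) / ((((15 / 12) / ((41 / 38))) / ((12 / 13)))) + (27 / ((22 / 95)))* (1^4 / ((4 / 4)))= 3189423 / 27170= 117.39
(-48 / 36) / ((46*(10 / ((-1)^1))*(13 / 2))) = 2 / 4485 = 0.00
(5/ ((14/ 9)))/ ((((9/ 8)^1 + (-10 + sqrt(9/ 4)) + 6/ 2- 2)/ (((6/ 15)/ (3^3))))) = -8/ 1071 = -0.01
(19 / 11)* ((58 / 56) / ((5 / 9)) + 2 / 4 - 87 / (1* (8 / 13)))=-739537 / 3080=-240.11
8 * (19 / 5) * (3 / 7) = 456 / 35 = 13.03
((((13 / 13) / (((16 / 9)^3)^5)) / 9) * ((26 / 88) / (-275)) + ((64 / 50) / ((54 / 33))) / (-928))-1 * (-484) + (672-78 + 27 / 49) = 38485049351100729172047149587 / 35682205756249057662074880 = 1078.55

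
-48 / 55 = -0.87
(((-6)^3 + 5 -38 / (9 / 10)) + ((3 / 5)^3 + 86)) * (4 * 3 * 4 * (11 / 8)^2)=-11366861 / 750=-15155.81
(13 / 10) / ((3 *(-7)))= -13 / 210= -0.06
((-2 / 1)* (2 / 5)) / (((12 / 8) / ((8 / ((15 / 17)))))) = -1088 / 225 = -4.84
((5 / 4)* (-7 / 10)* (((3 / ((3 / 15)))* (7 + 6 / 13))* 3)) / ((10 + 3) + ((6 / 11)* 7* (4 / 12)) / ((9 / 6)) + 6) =-14.80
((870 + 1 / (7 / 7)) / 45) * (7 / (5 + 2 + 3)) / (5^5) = 6097 / 1406250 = 0.00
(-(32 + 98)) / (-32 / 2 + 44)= -65 / 14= -4.64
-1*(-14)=14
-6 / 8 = -3 / 4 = -0.75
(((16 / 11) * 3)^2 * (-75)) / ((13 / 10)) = -1728000 / 1573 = -1098.54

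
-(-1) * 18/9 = 2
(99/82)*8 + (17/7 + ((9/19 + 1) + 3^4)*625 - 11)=281086553/5453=51547.14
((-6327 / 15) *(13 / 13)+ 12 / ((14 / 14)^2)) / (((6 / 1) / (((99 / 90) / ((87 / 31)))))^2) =-79419923 / 45414000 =-1.75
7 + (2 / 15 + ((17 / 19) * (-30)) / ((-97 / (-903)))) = -6710749 / 27645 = -242.75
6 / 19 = 0.32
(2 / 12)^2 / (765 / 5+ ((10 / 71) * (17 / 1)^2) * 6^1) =71 / 1015308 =0.00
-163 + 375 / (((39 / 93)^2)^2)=341664932 / 28561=11962.64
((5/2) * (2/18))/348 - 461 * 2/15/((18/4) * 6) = -2.28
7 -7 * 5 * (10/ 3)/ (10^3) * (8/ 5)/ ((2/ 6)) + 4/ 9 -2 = 1099/ 225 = 4.88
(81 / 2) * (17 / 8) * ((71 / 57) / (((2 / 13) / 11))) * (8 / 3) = 1553409 / 76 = 20439.59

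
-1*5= -5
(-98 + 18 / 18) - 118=-215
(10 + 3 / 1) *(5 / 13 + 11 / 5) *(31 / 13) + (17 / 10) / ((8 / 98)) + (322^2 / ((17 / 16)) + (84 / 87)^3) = 21061150648209 / 215598760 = 97686.79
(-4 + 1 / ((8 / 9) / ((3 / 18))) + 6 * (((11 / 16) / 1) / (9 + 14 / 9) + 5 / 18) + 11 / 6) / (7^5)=17 / 3649520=0.00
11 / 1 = 11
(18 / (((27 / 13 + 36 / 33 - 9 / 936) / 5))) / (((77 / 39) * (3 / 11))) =1338480 / 25291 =52.92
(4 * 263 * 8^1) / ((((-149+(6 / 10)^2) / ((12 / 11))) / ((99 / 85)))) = -1136160 / 15793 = -71.94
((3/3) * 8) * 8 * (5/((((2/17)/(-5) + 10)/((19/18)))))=16150/477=33.86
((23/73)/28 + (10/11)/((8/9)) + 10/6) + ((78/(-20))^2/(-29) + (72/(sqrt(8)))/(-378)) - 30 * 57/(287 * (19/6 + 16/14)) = 288003173617/362906936700 - sqrt(2)/21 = 0.73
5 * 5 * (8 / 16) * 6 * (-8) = -600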